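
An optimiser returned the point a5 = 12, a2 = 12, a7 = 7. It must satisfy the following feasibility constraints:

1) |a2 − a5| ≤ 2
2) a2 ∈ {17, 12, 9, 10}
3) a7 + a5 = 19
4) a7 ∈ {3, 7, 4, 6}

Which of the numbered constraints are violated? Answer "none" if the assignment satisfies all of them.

The assignment satisfies every constraint.

1) |12 − 12| = 0; 0 ≤ 2 — OK.
2) a2 = 12 is in {17, 12, 9, 10} — OK.
3) a7 + a5 = 7 + 12 = 19 — OK.
4) a7 = 7 is in {3, 7, 4, 6} — OK.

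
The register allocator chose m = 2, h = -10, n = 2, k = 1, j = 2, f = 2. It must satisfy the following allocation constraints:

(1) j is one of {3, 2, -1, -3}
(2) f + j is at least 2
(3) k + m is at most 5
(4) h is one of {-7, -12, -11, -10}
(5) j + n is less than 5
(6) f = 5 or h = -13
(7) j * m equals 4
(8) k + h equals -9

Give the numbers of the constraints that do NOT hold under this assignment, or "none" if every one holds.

(1) j = 2 is in {3, 2, -1, -3}  ✔
(2) f + j = 2 + 2 = 4; 4 ≥ 2  ✔
(3) k + m = 1 + 2 = 3; 3 ≤ 5  ✔
(4) h = -10 is in {-7, -12, -11, -10}  ✔
(5) j + n = 2 + 2 = 4; 4 < 5  ✔
(6) f = 2 ≠ 5 and h = -10 ≠ -13; both disjuncts false  ✘
(7) j * m = 2 * 2 = 4  ✔
(8) k + h = 1 + (-10) = -9  ✔

Constraint 6 is violated.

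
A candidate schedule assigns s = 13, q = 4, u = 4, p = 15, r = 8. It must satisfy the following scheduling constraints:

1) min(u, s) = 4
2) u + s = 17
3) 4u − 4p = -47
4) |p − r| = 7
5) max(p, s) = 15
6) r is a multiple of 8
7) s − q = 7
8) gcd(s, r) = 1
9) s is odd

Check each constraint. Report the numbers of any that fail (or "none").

Constraints 3, 7 are violated.

1) min(4, 13) = 4  true
2) u + s = 4 + 13 = 17  true
3) 4u − 4p = 4(4) − 4(15) = -44, not -47  false
4) |15 − 8| = 7  true
5) max(15, 13) = 15  true
6) 8 / 8 = 1, so 8 divides 8  true
7) s − q = 13 − 4 = 9, not 7  false
8) gcd(13, 8) = 1  true
9) s = 13 is odd  true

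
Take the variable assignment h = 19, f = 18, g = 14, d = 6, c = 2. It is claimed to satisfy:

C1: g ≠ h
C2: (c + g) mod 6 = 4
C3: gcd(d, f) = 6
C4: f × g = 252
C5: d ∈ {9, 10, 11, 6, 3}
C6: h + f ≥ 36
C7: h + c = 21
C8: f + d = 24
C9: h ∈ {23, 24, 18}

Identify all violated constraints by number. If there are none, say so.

Violated: 9.

C1: g = 14, h = 19; distinct  ✔
C2: c + g = 16; 16 mod 6 = 4  ✔
C3: gcd(6, 18) = 6  ✔
C4: f × g = 18 × 14 = 252  ✔
C5: d = 6 is in {9, 10, 11, 6, 3}  ✔
C6: h + f = 19 + 18 = 37; 37 ≥ 36  ✔
C7: h + c = 19 + 2 = 21  ✔
C8: f + d = 18 + 6 = 24  ✔
C9: h = 19 is not in {23, 24, 18}  ✘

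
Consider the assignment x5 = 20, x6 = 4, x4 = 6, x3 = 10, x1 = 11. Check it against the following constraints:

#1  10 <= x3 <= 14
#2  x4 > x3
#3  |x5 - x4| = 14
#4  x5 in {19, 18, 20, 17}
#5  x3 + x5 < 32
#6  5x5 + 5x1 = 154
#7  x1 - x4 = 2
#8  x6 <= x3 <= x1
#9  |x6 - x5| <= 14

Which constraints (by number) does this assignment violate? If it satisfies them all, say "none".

The assignment fails constraints 2, 6, 7, and 9.

#1 x3 = 10 lies in [10, 14] — OK.
#2 x4 = 6, x3 = 10; 6 ≤ 10 (want >) — violated.
#3 |20 - 6| = 14 — OK.
#4 x5 = 20 is in {19, 18, 20, 17} — OK.
#5 x3 + x5 = 10 + 20 = 30; 30 < 32 — OK.
#6 5x5 + 5x1 = 5(20) + 5(11) = 155, not 154 — violated.
#7 x1 - x4 = 11 - 6 = 5, not 2 — violated.
#8 values 4 <= 10 <= 11 — OK.
#9 |4 - 20| = 16; 16 > 14, exceeds bound 14 — violated.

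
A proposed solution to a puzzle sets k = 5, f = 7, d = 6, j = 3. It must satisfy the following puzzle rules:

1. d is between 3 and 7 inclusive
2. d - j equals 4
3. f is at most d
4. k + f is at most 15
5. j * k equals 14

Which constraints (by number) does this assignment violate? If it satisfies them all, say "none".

1. d = 6 lies in [3, 7] — holds.
2. d - j = 6 - 3 = 3, not 4 — fails.
3. f = 7, d = 6; 7 > 6 (want ≤) — fails.
4. k + f = 5 + 7 = 12; 12 ≤ 15 — holds.
5. j * k = 3 * 5 = 15, not 14 — fails.

The assignment fails constraints 2, 3, and 5.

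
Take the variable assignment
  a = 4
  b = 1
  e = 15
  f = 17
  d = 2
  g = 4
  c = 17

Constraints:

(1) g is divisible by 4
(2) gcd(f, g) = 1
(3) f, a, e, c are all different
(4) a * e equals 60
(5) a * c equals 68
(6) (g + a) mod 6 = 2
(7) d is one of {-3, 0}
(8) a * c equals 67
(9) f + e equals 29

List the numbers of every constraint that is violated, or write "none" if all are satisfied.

(1) 4 / 4 = 1, so 4 divides 4  yes
(2) gcd(17, 4) = 1  yes
(3) f = c = 17, not all different  no
(4) a * e = 4 * 15 = 60  yes
(5) a * c = 4 * 17 = 68  yes
(6) g + a = 8; 8 mod 6 = 2  yes
(7) d = 2 is not in {-3, 0}  no
(8) a * c = 4 * 17 = 68, not 67  no
(9) f + e = 17 + 15 = 32, not 29  no

Violated: 3, 7, 8, 9.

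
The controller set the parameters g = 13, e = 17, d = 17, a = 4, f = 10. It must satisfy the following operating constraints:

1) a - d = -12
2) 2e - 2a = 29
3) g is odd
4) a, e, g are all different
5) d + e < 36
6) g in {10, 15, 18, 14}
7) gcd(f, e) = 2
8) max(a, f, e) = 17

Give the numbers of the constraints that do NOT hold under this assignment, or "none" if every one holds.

Violated: 1, 2, 6, and 7.

1) a - d = 4 - 17 = -13, not -12  ✘
2) 2e - 2a = 2(17) - 2(4) = 26, not 29  ✘
3) g = 13 is odd  ✔
4) values 4, 17, 13 are pairwise distinct  ✔
5) d + e = 17 + 17 = 34; 34 < 36  ✔
6) g = 13 is not in {10, 15, 18, 14}  ✘
7) gcd(10, 17) = 1, not 2  ✘
8) max(4, 10, 17) = 17  ✔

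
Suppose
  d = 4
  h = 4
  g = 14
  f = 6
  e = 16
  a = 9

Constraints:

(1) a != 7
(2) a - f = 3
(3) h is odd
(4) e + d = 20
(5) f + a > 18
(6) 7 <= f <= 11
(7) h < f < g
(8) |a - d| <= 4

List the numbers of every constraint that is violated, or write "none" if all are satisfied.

(1) a = 9, and 9 ≠ 7  holds
(2) a - f = 9 - 6 = 3  holds
(3) h = 4 is even  fails
(4) e + d = 16 + 4 = 20  holds
(5) f + a = 6 + 9 = 15; 15 ≤ 18, bound 18 not met  fails
(6) f = 6 is outside [7, 11]  fails
(7) values 4 < 6 < 14  holds
(8) |9 - 4| = 5; 5 > 4, exceeds bound 4  fails

No — constraints 3, 5, 6, and 8 are not satisfied.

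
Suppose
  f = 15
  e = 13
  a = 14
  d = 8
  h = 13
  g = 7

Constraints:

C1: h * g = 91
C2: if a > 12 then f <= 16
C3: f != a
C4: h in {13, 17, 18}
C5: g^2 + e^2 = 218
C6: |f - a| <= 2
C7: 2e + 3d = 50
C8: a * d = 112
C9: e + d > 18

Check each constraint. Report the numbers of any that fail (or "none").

Yes — all constraints hold.

C1: h * g = 13 * 7 = 91  ✔
C2: a = 14 > 12, so we need f ≤ 16; f = 15 ≤ 16  ✔
C3: f = 15, a = 14; distinct  ✔
C4: h = 13 is in {13, 17, 18}  ✔
C5: g^2 + e^2 = 7^2 + 13^2 = 49 + 169 = 218  ✔
C6: |15 - 14| = 1; 1 ≤ 2  ✔
C7: 2e + 3d = 2(13) + 3(8) = 50  ✔
C8: a * d = 14 * 8 = 112  ✔
C9: e + d = 13 + 8 = 21; 21 > 18  ✔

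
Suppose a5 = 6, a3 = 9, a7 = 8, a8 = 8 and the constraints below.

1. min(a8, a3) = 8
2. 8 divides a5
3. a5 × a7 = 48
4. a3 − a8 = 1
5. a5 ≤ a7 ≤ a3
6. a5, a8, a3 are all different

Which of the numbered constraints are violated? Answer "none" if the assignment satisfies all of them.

1. min(8, 9) = 8  true
2. 6 = 8×0 + 6, so 8 does not divide 6  false
3. a5 × a7 = 6 × 8 = 48  true
4. a3 − a8 = 9 − 8 = 1  true
5. values 6 ≤ 8 ≤ 9  true
6. values 6, 8, 9 are pairwise distinct  true

Constraint 2 is violated.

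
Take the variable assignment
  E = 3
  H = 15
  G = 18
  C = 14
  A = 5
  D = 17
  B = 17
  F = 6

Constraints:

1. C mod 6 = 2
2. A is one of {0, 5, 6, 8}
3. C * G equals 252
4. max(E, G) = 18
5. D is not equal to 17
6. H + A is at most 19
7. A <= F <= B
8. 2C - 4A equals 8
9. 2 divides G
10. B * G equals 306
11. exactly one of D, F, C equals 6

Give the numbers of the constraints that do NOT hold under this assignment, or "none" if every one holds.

1. 14 mod 6 = 2 — holds.
2. A = 5 is in {0, 5, 6, 8} — holds.
3. C * G = 14 * 18 = 252 — holds.
4. max(3, 18) = 18 — holds.
5. D = 17, but 17 is required to differ — fails.
6. H + A = 15 + 5 = 20; 20 > 19, bound 19 not met — fails.
7. values 5 <= 6 <= 17 — holds.
8. 2C - 4A = 2(14) - 4(5) = 8 — holds.
9. 18 / 2 = 9, so 2 divides 18 — holds.
10. B * G = 17 * 18 = 306 — holds.
11. D=17, F=6, C=14; 1 of them equals 6 — holds.

The assignment fails constraints 5, 6.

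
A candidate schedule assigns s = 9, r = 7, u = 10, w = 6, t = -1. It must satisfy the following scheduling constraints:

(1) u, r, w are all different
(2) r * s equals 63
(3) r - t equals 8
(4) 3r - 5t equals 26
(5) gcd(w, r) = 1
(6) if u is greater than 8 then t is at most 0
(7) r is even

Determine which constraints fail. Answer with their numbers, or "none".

(1) values 10, 7, 6 are pairwise distinct  ✔
(2) r * s = 7 * 9 = 63  ✔
(3) r - t = 7 - (-1) = 8  ✔
(4) 3r - 5t = 3(7) - 5(-1) = 26  ✔
(5) gcd(6, 7) = 1  ✔
(6) u = 10 > 8, so we need t ≤ 0; t = -1 ≤ 0  ✔
(7) r = 7 is odd  ✘

Violated: 7.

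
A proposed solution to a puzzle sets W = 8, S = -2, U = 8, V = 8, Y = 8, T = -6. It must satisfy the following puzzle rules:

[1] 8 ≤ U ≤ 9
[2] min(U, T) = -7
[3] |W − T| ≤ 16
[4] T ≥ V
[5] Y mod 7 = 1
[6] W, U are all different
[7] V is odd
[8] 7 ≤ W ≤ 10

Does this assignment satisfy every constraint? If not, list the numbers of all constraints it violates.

Violated: 2, 4, 6, and 7.

[1] U = 8 lies in [8, 9] — OK.
[2] min(8, -6) = -6, not -7 — violated.
[3] |8 − (-6)| = 14; 14 ≤ 16 — OK.
[4] T = -6, V = 8; -6 < 8 (want ≥) — violated.
[5] 8 mod 7 = 1 — OK.
[6] W = U = 8, not all different — violated.
[7] V = 8 is even — violated.
[8] W = 8 lies in [7, 10] — OK.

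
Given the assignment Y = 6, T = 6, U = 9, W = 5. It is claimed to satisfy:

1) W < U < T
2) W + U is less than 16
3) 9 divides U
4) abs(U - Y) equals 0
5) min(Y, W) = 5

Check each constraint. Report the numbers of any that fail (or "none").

Violated: 1 and 4.

1) values 5, 9, 6; U = 9 is not < T = 6 — violated.
2) W + U = 5 + 9 = 14; 14 < 16 — OK.
3) 9 / 9 = 1, so 9 divides 9 — OK.
4) abs(9 - 6) = 3, not 0 — violated.
5) min(6, 5) = 5 — OK.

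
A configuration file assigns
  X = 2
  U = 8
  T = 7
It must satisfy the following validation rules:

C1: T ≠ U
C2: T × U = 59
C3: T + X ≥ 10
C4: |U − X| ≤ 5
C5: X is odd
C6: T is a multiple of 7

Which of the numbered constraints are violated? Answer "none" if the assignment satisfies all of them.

C1: T = 7, U = 8; distinct — holds.
C2: T × U = 7 × 8 = 56, not 59 — does not hold.
C3: T + X = 7 + 2 = 9; 9 < 10, bound 10 not met — does not hold.
C4: |8 − 2| = 6; 6 > 5, exceeds bound 5 — does not hold.
C5: X = 2 is even — does not hold.
C6: 7 / 7 = 1, so 7 divides 7 — holds.

Constraints 2, 3, 4, and 5 are violated.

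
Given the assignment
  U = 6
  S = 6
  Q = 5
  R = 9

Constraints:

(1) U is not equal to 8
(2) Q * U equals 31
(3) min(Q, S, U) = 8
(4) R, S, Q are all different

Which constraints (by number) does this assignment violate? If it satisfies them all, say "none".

No — constraints 2, 3 are not satisfied.

(1) U = 6, and 6 ≠ 8 — holds.
(2) Q * U = 5 * 6 = 30, not 31 — fails.
(3) min(5, 6, 6) = 5, not 8 — fails.
(4) values 9, 6, 5 are pairwise distinct — holds.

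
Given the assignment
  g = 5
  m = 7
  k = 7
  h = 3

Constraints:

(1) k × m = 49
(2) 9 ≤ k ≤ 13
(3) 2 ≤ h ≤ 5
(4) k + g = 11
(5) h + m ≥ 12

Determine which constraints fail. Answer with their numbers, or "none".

(1) k × m = 7 × 7 = 49 — holds.
(2) k = 7 is outside [9, 13] — does not hold.
(3) h = 3 lies in [2, 5] — holds.
(4) k + g = 7 + 5 = 12, not 11 — does not hold.
(5) h + m = 3 + 7 = 10; 10 < 12, bound 12 not met — does not hold.

Violated: 2, 4, and 5.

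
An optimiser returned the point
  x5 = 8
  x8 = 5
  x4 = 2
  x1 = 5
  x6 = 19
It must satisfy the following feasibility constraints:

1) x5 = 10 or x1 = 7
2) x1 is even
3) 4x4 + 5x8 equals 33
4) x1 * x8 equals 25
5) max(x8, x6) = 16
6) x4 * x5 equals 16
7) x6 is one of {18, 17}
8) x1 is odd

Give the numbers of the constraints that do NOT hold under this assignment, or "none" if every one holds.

No — constraints 1, 2, 5, and 7 are not satisfied.

1) x5 = 8 ≠ 10 and x1 = 5 ≠ 7; both disjuncts false — fails.
2) x1 = 5 is odd — fails.
3) 4x4 + 5x8 = 4(2) + 5(5) = 33 — holds.
4) x1 * x8 = 5 * 5 = 25 — holds.
5) max(5, 19) = 19, not 16 — fails.
6) x4 * x5 = 2 * 8 = 16 — holds.
7) x6 = 19 is not in {18, 17} — fails.
8) x1 = 5 is odd — holds.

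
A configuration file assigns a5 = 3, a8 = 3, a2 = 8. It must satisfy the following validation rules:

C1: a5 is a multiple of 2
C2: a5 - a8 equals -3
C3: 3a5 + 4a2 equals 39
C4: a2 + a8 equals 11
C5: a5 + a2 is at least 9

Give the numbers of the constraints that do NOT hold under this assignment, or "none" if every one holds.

Constraints 1, 2, 3 are violated.

C1: 3 = 2*1 + 1, so 2 does not divide 3 — violated.
C2: a5 - a8 = 3 - 3 = 0, not -3 — violated.
C3: 3a5 + 4a2 = 3(3) + 4(8) = 41, not 39 — violated.
C4: a2 + a8 = 8 + 3 = 11 — OK.
C5: a5 + a2 = 3 + 8 = 11; 11 ≥ 9 — OK.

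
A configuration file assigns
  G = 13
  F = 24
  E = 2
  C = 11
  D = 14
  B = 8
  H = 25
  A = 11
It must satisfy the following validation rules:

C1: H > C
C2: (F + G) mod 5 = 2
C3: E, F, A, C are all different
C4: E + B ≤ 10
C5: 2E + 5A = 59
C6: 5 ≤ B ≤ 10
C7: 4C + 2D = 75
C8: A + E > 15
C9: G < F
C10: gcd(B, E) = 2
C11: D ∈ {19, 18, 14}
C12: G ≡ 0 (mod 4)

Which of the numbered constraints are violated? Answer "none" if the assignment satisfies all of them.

C1: H = 25, C = 11; 25 > 11 — holds.
C2: F + G = 37; 37 mod 5 = 2 — holds.
C3: A = C = 11, not all different — fails.
C4: E + B = 2 + 8 = 10; 10 ≤ 10 — holds.
C5: 2E + 5A = 2(2) + 5(11) = 59 — holds.
C6: B = 8 lies in [5, 10] — holds.
C7: 4C + 2D = 4(11) + 2(14) = 72, not 75 — fails.
C8: A + E = 11 + 2 = 13; 13 ≤ 15, bound 15 not met — fails.
C9: G = 13, F = 24; 13 < 24 — holds.
C10: gcd(8, 2) = 2 — holds.
C11: D = 14 is in {19, 18, 14} — holds.
C12: 13 mod 4 = 1, not 0 — fails.

Constraints 3, 7, 8, and 12 do not hold.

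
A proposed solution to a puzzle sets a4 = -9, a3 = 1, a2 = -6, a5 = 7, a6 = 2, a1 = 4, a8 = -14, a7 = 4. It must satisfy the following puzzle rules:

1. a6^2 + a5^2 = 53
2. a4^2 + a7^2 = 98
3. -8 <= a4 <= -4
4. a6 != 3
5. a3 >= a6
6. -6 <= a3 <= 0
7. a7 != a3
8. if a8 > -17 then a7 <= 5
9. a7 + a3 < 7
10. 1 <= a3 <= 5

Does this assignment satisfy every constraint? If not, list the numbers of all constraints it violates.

The assignment fails constraints 2, 3, 5, and 6.

1. a6^2 + a5^2 = 2^2 + 7^2 = 4 + 49 = 53  holds
2. a4^2 + a7^2 = (-9)^2 + 4^2 = 81 + 16 = 97, not 98  fails
3. a4 = -9 is outside [-8, -4]  fails
4. a6 = 2, and 2 ≠ 3  holds
5. a3 = 1, a6 = 2; 1 < 2 (want ≥)  fails
6. a3 = 1 is outside [-6, 0]  fails
7. a7 = 4, a3 = 1; distinct  holds
8. a8 = -14 > -17, so we need a7 ≤ 5; a7 = 4 ≤ 5  holds
9. a7 + a3 = 4 + 1 = 5; 5 < 7  holds
10. a3 = 1 lies in [1, 5]  holds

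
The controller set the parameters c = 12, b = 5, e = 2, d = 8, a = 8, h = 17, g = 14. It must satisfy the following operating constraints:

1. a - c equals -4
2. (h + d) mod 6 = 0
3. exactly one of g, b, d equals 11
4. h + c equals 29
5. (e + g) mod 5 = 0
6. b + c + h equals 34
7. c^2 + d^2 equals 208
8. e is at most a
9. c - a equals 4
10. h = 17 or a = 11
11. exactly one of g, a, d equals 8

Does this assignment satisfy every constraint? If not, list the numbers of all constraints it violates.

No — constraints 2, 3, 5, 11 are not satisfied.

1. a - c = 8 - 12 = -4 — OK.
2. h + d = 25; 25 mod 6 = 1, not 0 — violated.
3. g=14, b=5, d=8; 0 of them equal 11, not exactly one — violated.
4. h + c = 17 + 12 = 29 — OK.
5. e + g = 16; 16 mod 5 = 1, not 0 — violated.
6. b + c + h = 5 + 12 + 17 = 34 — OK.
7. c^2 + d^2 = 12^2 + 8^2 = 144 + 64 = 208 — OK.
8. e = 2, a = 8; 2 ≤ 8 — OK.
9. c - a = 12 - 8 = 4 — OK.
10. h = 17 = 17 (first disjunct) — OK.
11. g=14, a=8, d=8; 2 of them equal 8, not exactly one — violated.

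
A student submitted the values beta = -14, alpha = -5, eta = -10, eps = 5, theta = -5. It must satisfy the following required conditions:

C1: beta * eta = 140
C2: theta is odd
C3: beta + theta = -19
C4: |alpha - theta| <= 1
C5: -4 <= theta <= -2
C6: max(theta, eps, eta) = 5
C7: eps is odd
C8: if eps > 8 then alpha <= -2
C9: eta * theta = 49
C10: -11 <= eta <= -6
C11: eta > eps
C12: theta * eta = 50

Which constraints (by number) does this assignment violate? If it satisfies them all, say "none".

C1: beta * eta = -14 * (-10) = 140 — OK.
C2: theta = -5 is odd — OK.
C3: beta + theta = -14 + (-5) = -19 — OK.
C4: |-5 - (-5)| = 0; 0 ≤ 1 — OK.
C5: theta = -5 is outside [-4, -2] — violated.
C6: max(-5, 5, -10) = 5 — OK.
C7: eps = 5 is odd — OK.
C8: eps = 5, not > 8; antecedent false, conditional vacuously true — OK.
C9: eta * theta = -10 * (-5) = 50, not 49 — violated.
C10: eta = -10 lies in [-11, -6] — OK.
C11: eta = -10, eps = 5; -10 ≤ 5 (want >) — violated.
C12: theta * eta = -5 * (-10) = 50 — OK.

Violated: 5, 9, 11.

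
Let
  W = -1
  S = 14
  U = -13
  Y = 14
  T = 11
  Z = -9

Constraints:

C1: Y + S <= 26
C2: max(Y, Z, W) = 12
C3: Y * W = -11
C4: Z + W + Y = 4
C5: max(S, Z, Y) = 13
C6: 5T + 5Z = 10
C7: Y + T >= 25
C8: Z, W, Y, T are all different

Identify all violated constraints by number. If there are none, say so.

C1: Y + S = 14 + 14 = 28; 28 > 26, bound 26 not met  no
C2: max(14, -9, -1) = 14, not 12  no
C3: Y * W = 14 * (-1) = -14, not -11  no
C4: Z + W + Y = -9 + (-1) + 14 = 4  yes
C5: max(14, -9, 14) = 14, not 13  no
C6: 5T + 5Z = 5(11) + 5(-9) = 10  yes
C7: Y + T = 14 + 11 = 25; 25 ≥ 25  yes
C8: values -9, -1, 14, 11 are pairwise distinct  yes

Constraints 1, 2, 3, and 5 are violated.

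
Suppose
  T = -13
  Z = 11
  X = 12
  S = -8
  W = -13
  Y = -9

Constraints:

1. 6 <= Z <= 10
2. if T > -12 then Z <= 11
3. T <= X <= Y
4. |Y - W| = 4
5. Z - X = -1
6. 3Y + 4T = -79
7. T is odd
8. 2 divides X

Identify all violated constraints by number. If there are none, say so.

Constraints 1 and 3 are violated.

1. Z = 11 is outside [6, 10] — violated.
2. T = -13, not > -12; antecedent false, conditional vacuously true — satisfied.
3. values -13, 12, -9; X = 12 is not <= Y = -9 — violated.
4. |-9 - (-13)| = 4 — satisfied.
5. Z - X = 11 - 12 = -1 — satisfied.
6. 3Y + 4T = 3(-9) + 4(-13) = -79 — satisfied.
7. T = -13 is odd — satisfied.
8. 12 / 2 = 6, so 2 divides 12 — satisfied.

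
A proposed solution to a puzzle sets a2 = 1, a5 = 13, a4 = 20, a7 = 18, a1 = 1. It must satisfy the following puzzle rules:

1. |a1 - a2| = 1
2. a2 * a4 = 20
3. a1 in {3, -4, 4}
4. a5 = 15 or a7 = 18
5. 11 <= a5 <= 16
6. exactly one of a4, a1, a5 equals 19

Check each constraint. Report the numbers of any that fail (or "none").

1. |1 - 1| = 0, not 1 — fails.
2. a2 * a4 = 1 * 20 = 20 — holds.
3. a1 = 1 is not in {3, -4, 4} — fails.
4. a5 = 13 ≠ 15, but a7 = 18 = 18 (second disjunct) — holds.
5. a5 = 13 lies in [11, 16] — holds.
6. a4=20, a1=1, a5=13; 0 of them equal 19, not exactly one — fails.

Constraints 1, 3, and 6 are violated.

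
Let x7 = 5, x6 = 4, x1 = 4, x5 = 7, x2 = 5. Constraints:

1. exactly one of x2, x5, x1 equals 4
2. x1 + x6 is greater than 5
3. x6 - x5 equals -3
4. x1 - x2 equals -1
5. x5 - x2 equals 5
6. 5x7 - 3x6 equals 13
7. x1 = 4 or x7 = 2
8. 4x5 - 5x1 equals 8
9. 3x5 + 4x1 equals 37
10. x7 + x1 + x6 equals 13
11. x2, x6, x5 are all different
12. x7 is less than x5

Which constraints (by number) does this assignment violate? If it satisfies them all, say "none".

1. x2=5, x5=7, x1=4; 1 of them equals 4 — OK.
2. x1 + x6 = 4 + 4 = 8; 8 > 5 — OK.
3. x6 - x5 = 4 - 7 = -3 — OK.
4. x1 - x2 = 4 - 5 = -1 — OK.
5. x5 - x2 = 7 - 5 = 2, not 5 — violated.
6. 5x7 - 3x6 = 5(5) - 3(4) = 13 — OK.
7. x1 = 4 = 4 (first disjunct) — OK.
8. 4x5 - 5x1 = 4(7) - 5(4) = 8 — OK.
9. 3x5 + 4x1 = 3(7) + 4(4) = 37 — OK.
10. x7 + x1 + x6 = 5 + 4 + 4 = 13 — OK.
11. values 5, 4, 7 are pairwise distinct — OK.
12. x7 = 5, x5 = 7; 5 < 7 — OK.

Violated: 5.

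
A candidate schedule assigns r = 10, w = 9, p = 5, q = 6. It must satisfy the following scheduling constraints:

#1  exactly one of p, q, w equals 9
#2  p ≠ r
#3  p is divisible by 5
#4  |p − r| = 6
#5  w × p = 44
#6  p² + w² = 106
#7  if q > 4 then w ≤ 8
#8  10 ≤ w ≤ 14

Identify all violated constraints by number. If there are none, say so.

#1 p=5, q=6, w=9; 1 of them equals 9  true
#2 p = 5, r = 10; distinct  true
#3 5 / 5 = 1, so 5 divides 5  true
#4 |5 − 10| = 5, not 6  false
#5 w × p = 9 × 5 = 45, not 44  false
#6 p² + w² = 5² + 9² = 25 + 81 = 106  true
#7 q = 6 > 4, so we need w ≤ 8; but w = 9 > 8  false
#8 w = 9 is outside [10, 14]  false

The assignment fails constraints 4, 5, 7, and 8.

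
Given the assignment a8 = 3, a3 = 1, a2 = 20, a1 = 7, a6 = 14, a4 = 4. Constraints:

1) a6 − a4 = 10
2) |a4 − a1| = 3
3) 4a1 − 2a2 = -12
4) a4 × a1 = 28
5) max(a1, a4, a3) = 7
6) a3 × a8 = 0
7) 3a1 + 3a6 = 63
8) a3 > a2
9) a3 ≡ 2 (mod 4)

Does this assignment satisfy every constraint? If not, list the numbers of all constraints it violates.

1) a6 − a4 = 14 − 4 = 10  true
2) |4 − 7| = 3  true
3) 4a1 − 2a2 = 4(7) − 2(20) = -12  true
4) a4 × a1 = 4 × 7 = 28  true
5) max(7, 4, 1) = 7  true
6) a3 × a8 = 1 × 3 = 3, not 0  false
7) 3a1 + 3a6 = 3(7) + 3(14) = 63  true
8) a3 = 1, a2 = 20; 1 ≤ 20 (want >)  false
9) 1 mod 4 = 1, not 2  false

The assignment fails constraints 6, 8, 9.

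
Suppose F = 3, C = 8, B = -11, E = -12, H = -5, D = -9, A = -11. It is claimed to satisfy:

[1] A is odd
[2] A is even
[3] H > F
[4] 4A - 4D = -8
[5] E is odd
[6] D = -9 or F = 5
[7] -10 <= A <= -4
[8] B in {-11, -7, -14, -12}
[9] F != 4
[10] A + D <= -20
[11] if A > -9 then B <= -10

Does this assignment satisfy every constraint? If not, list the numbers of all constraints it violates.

The assignment fails constraints 2, 3, 5, and 7.

[1] A = -11 is odd  ✓
[2] A = -11 is odd  ✗
[3] H = -5, F = 3; -5 ≤ 3 (want >)  ✗
[4] 4A - 4D = 4(-11) - 4(-9) = -8  ✓
[5] E = -12 is even  ✗
[6] D = -9 = -9 (first disjunct)  ✓
[7] A = -11 is outside [-10, -4]  ✗
[8] B = -11 is in {-11, -7, -14, -12}  ✓
[9] F = 3, and 3 ≠ 4  ✓
[10] A + D = -11 + (-9) = -20; -20 ≤ -20  ✓
[11] A = -11, not > -9; antecedent false, conditional vacuously true  ✓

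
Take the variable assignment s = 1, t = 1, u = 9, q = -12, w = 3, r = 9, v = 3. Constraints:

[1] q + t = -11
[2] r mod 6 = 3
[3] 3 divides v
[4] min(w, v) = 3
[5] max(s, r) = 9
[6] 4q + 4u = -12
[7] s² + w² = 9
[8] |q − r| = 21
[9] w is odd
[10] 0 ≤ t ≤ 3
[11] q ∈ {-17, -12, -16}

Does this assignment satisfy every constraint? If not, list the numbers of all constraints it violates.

[1] q + t = -12 + 1 = -11 — OK.
[2] 9 mod 6 = 3 — OK.
[3] 3 / 3 = 1, so 3 divides 3 — OK.
[4] min(3, 3) = 3 — OK.
[5] max(1, 9) = 9 — OK.
[6] 4q + 4u = 4(-12) + 4(9) = -12 — OK.
[7] s² + w² = 1² + 3² = 1 + 9 = 10, not 9 — violated.
[8] |-12 − 9| = 21 — OK.
[9] w = 3 is odd — OK.
[10] t = 1 lies in [0, 3] — OK.
[11] q = -12 is in {-17, -12, -16} — OK.

The assignment fails constraint 7.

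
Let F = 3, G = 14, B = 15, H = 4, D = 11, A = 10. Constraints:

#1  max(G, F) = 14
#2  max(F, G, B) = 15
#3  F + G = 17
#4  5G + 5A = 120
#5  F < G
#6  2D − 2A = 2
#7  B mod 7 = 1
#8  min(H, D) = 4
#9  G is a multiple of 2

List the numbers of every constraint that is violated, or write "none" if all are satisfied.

No violations.

#1 max(14, 3) = 14  ✓
#2 max(3, 14, 15) = 15  ✓
#3 F + G = 3 + 14 = 17  ✓
#4 5G + 5A = 5(14) + 5(10) = 120  ✓
#5 F = 3, G = 14; 3 < 14  ✓
#6 2D − 2A = 2(11) − 2(10) = 2  ✓
#7 15 mod 7 = 1  ✓
#8 min(4, 11) = 4  ✓
#9 14 / 2 = 7, so 2 divides 14  ✓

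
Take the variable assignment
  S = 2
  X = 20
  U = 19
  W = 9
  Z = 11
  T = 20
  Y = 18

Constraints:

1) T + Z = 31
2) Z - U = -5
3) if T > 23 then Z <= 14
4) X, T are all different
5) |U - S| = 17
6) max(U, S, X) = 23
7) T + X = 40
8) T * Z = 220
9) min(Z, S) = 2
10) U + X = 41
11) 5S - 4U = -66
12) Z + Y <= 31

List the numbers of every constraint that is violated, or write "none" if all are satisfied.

1) T + Z = 20 + 11 = 31  yes
2) Z - U = 11 - 19 = -8, not -5  no
3) T = 20, not > 23; antecedent false, conditional vacuously true  yes
4) X = T = 20, not all different  no
5) |19 - 2| = 17  yes
6) max(19, 2, 20) = 20, not 23  no
7) T + X = 20 + 20 = 40  yes
8) T * Z = 20 * 11 = 220  yes
9) min(11, 2) = 2  yes
10) U + X = 19 + 20 = 39, not 41  no
11) 5S - 4U = 5(2) - 4(19) = -66  yes
12) Z + Y = 11 + 18 = 29; 29 ≤ 31  yes

No — constraints 2, 4, 6, 10 are not satisfied.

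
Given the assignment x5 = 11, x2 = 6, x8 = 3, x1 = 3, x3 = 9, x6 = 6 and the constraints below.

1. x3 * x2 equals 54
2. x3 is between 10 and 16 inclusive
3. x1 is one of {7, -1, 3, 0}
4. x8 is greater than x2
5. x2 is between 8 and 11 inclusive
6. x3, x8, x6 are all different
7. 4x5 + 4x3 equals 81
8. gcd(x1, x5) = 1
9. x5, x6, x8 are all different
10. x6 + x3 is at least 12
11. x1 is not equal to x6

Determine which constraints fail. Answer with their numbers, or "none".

Constraints 2, 4, 5, and 7 are violated.

1. x3 * x2 = 9 * 6 = 54  yes
2. x3 = 9 is outside [10, 16]  no
3. x1 = 3 is in {7, -1, 3, 0}  yes
4. x8 = 3, x2 = 6; 3 ≤ 6 (want >)  no
5. x2 = 6 is outside [8, 11]  no
6. values 9, 3, 6 are pairwise distinct  yes
7. 4x5 + 4x3 = 4(11) + 4(9) = 80, not 81  no
8. gcd(3, 11) = 1  yes
9. values 11, 6, 3 are pairwise distinct  yes
10. x6 + x3 = 6 + 9 = 15; 15 ≥ 12  yes
11. x1 = 3, x6 = 6; distinct  yes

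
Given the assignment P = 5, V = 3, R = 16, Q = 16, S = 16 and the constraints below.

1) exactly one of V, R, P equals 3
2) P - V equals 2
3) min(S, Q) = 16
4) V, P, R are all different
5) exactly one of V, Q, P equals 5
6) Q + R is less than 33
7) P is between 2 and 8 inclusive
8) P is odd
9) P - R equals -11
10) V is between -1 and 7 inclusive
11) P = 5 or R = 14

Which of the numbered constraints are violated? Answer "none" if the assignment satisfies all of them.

1) V=3, R=16, P=5; 1 of them equals 3 — OK.
2) P - V = 5 - 3 = 2 — OK.
3) min(16, 16) = 16 — OK.
4) values 3, 5, 16 are pairwise distinct — OK.
5) V=3, Q=16, P=5; 1 of them equals 5 — OK.
6) Q + R = 16 + 16 = 32; 32 < 33 — OK.
7) P = 5 lies in [2, 8] — OK.
8) P = 5 is odd — OK.
9) P - R = 5 - 16 = -11 — OK.
10) V = 3 lies in [-1, 7] — OK.
11) P = 5 = 5 (first disjunct) — OK.

All constraints are satisfied.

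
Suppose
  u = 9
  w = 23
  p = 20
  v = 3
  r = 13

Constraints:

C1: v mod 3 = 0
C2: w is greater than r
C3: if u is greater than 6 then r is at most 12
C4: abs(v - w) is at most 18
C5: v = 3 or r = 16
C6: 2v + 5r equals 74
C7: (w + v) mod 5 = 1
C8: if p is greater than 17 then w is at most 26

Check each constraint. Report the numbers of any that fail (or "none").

C1: 3 mod 3 = 0 — holds.
C2: w = 23, r = 13; 23 > 13 — holds.
C3: u = 9 > 6, so we need r ≤ 12; but r = 13 > 12 — fails.
C4: abs(3 - 23) = 20; 20 > 18, exceeds bound 18 — fails.
C5: v = 3 = 3 (first disjunct) — holds.
C6: 2v + 5r = 2(3) + 5(13) = 71, not 74 — fails.
C7: w + v = 26; 26 mod 5 = 1 — holds.
C8: p = 20 > 17, so we need w ≤ 26; w = 23 ≤ 26 — holds.

Constraints 3, 4, 6 are violated.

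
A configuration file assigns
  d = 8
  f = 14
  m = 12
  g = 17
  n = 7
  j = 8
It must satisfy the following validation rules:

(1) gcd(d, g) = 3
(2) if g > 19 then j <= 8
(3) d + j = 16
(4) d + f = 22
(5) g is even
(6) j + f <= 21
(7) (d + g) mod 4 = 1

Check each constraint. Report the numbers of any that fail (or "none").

The assignment fails constraints 1, 5, and 6.

(1) gcd(8, 17) = 1, not 3  no
(2) g = 17, not > 19; antecedent false, conditional vacuously true  yes
(3) d + j = 8 + 8 = 16  yes
(4) d + f = 8 + 14 = 22  yes
(5) g = 17 is odd  no
(6) j + f = 8 + 14 = 22; 22 > 21, bound 21 not met  no
(7) d + g = 25; 25 mod 4 = 1  yes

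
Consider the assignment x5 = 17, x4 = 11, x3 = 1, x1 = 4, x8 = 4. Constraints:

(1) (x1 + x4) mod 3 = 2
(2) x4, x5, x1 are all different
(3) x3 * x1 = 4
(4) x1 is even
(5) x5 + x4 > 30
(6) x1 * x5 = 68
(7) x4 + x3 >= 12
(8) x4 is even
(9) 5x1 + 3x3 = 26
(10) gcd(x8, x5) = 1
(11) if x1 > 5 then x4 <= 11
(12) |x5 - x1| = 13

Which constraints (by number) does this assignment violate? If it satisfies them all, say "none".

Constraints 1, 5, 8, 9 are violated.

(1) x1 + x4 = 15; 15 mod 3 = 0, not 2 — violated.
(2) values 11, 17, 4 are pairwise distinct — satisfied.
(3) x3 * x1 = 1 * 4 = 4 — satisfied.
(4) x1 = 4 is even — satisfied.
(5) x5 + x4 = 17 + 11 = 28; 28 ≤ 30, bound 30 not met — violated.
(6) x1 * x5 = 4 * 17 = 68 — satisfied.
(7) x4 + x3 = 11 + 1 = 12; 12 ≥ 12 — satisfied.
(8) x4 = 11 is odd — violated.
(9) 5x1 + 3x3 = 5(4) + 3(1) = 23, not 26 — violated.
(10) gcd(4, 17) = 1 — satisfied.
(11) x1 = 4, not > 5; antecedent false, conditional vacuously true — satisfied.
(12) |17 - 4| = 13 — satisfied.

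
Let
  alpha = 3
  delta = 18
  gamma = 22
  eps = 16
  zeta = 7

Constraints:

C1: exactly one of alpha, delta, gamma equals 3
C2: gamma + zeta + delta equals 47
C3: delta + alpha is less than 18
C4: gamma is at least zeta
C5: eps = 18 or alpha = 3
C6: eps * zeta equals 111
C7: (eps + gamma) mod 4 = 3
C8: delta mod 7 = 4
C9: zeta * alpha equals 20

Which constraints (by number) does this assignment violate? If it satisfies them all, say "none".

No — constraints 3, 6, 7, and 9 are not satisfied.

C1: alpha=3, delta=18, gamma=22; 1 of them equals 3 — holds.
C2: gamma + zeta + delta = 22 + 7 + 18 = 47 — holds.
C3: delta + alpha = 18 + 3 = 21; 21 ≥ 18, bound 18 not met — fails.
C4: gamma = 22, zeta = 7; 22 ≥ 7 — holds.
C5: eps = 16 ≠ 18, but alpha = 3 = 3 (second disjunct) — holds.
C6: eps * zeta = 16 * 7 = 112, not 111 — fails.
C7: eps + gamma = 38; 38 mod 4 = 2, not 3 — fails.
C8: 18 mod 7 = 4 — holds.
C9: zeta * alpha = 7 * 3 = 21, not 20 — fails.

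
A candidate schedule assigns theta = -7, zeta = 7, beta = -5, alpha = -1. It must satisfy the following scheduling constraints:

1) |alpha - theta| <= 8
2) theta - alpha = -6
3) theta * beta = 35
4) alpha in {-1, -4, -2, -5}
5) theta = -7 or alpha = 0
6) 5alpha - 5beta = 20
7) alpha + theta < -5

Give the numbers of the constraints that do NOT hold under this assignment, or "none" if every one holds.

1) |-1 - (-7)| = 6; 6 ≤ 8  ✔
2) theta - alpha = -7 - (-1) = -6  ✔
3) theta * beta = -7 * (-5) = 35  ✔
4) alpha = -1 is in {-1, -4, -2, -5}  ✔
5) theta = -7 = -7 (first disjunct)  ✔
6) 5alpha - 5beta = 5(-1) - 5(-5) = 20  ✔
7) alpha + theta = -1 + (-7) = -8; -8 < -5  ✔

The assignment satisfies every constraint.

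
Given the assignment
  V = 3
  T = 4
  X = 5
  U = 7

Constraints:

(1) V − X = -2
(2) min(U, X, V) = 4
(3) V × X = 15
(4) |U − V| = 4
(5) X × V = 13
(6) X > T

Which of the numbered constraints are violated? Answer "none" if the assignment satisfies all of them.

(1) V − X = 3 − 5 = -2  OK
(2) min(7, 5, 3) = 3, not 4  FAIL
(3) V × X = 3 × 5 = 15  OK
(4) |7 − 3| = 4  OK
(5) X × V = 5 × 3 = 15, not 13  FAIL
(6) X = 5, T = 4; 5 > 4  OK

No — constraints 2 and 5 are not satisfied.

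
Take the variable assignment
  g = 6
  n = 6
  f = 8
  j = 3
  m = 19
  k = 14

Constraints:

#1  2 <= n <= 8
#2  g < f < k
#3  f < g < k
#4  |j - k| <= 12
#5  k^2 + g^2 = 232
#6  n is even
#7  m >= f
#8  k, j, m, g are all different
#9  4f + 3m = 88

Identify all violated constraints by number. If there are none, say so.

#1 n = 6 lies in [2, 8]  yes
#2 values 6 < 8 < 14  yes
#3 values 8, 6, 14; f = 8 is not < g = 6  no
#4 |3 - 14| = 11; 11 ≤ 12  yes
#5 k^2 + g^2 = 14^2 + 6^2 = 196 + 36 = 232  yes
#6 n = 6 is even  yes
#7 m = 19, f = 8; 19 ≥ 8  yes
#8 values 14, 3, 19, 6 are pairwise distinct  yes
#9 4f + 3m = 4(8) + 3(19) = 89, not 88  no

Violated: 3, 9.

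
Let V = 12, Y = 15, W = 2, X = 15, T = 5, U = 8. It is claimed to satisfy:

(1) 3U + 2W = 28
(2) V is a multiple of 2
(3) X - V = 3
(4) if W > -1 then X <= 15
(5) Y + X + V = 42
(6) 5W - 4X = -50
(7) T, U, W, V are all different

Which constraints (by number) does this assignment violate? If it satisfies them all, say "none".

(1) 3U + 2W = 3(8) + 2(2) = 28 — holds.
(2) 12 / 2 = 6, so 2 divides 12 — holds.
(3) X - V = 15 - 12 = 3 — holds.
(4) W = 2 > -1, so we need X ≤ 15; X = 15 ≤ 15 — holds.
(5) Y + X + V = 15 + 15 + 12 = 42 — holds.
(6) 5W - 4X = 5(2) - 4(15) = -50 — holds.
(7) values 5, 8, 2, 12 are pairwise distinct — holds.

None — every constraint holds.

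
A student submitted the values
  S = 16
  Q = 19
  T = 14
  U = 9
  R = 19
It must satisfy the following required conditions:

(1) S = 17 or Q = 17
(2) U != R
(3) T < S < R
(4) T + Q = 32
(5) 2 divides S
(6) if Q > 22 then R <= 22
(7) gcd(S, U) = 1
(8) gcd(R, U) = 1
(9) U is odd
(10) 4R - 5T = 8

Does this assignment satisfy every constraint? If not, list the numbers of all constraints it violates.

The assignment fails constraints 1, 4, and 10.

(1) S = 16 ≠ 17 and Q = 19 ≠ 17; both disjuncts false  false
(2) U = 9, R = 19; distinct  true
(3) values 14 < 16 < 19  true
(4) T + Q = 14 + 19 = 33, not 32  false
(5) 16 / 2 = 8, so 2 divides 16  true
(6) Q = 19, not > 22; antecedent false, conditional vacuously true  true
(7) gcd(16, 9) = 1  true
(8) gcd(19, 9) = 1  true
(9) U = 9 is odd  true
(10) 4R - 5T = 4(19) - 5(14) = 6, not 8  false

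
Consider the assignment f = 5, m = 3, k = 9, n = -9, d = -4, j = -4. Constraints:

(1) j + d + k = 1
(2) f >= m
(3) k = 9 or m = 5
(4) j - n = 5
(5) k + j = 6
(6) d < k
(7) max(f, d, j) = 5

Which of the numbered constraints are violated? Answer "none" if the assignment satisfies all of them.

The assignment fails constraint 5.

(1) j + d + k = -4 + (-4) + 9 = 1  holds
(2) f = 5, m = 3; 5 ≥ 3  holds
(3) k = 9 = 9 (first disjunct)  holds
(4) j - n = -4 - (-9) = 5  holds
(5) k + j = 9 + (-4) = 5, not 6  fails
(6) d = -4, k = 9; -4 < 9  holds
(7) max(5, -4, -4) = 5  holds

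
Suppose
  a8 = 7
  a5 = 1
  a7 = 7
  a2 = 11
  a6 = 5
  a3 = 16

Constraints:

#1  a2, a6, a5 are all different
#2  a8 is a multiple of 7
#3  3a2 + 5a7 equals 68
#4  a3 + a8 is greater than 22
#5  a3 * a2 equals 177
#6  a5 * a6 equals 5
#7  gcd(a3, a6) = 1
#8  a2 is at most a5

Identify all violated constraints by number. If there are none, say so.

#1 values 11, 5, 1 are pairwise distinct — satisfied.
#2 7 / 7 = 1, so 7 divides 7 — satisfied.
#3 3a2 + 5a7 = 3(11) + 5(7) = 68 — satisfied.
#4 a3 + a8 = 16 + 7 = 23; 23 > 22 — satisfied.
#5 a3 * a2 = 16 * 11 = 176, not 177 — violated.
#6 a5 * a6 = 1 * 5 = 5 — satisfied.
#7 gcd(16, 5) = 1 — satisfied.
#8 a2 = 11, a5 = 1; 11 > 1 (want ≤) — violated.

Violated: 5, 8.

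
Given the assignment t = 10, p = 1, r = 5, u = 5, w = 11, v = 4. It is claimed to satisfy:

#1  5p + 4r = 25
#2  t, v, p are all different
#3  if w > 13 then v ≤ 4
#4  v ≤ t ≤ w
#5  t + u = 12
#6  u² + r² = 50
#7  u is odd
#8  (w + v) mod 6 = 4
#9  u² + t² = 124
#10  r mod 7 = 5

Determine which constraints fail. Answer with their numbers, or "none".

#1 5p + 4r = 5(1) + 4(5) = 25  true
#2 values 10, 4, 1 are pairwise distinct  true
#3 w = 11, not > 13; antecedent false, conditional vacuously true  true
#4 values 4 ≤ 10 ≤ 11  true
#5 t + u = 10 + 5 = 15, not 12  false
#6 u² + r² = 5² + 5² = 25 + 25 = 50  true
#7 u = 5 is odd  true
#8 w + v = 15; 15 mod 6 = 3, not 4  false
#9 u² + t² = 5² + 10² = 25 + 100 = 125, not 124  false
#10 5 mod 7 = 5  true

The assignment fails constraints 5, 8, and 9.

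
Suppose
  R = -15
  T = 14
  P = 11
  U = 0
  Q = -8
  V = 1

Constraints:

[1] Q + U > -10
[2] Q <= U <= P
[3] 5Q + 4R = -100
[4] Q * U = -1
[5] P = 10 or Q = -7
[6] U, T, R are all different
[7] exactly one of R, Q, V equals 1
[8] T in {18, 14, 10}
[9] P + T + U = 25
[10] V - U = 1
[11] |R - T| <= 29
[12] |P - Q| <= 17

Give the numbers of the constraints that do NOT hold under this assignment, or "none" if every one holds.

Constraints 4, 5, and 12 are violated.

[1] Q + U = -8 + 0 = -8; -8 > -10 — OK.
[2] values -8 <= 0 <= 11 — OK.
[3] 5Q + 4R = 5(-8) + 4(-15) = -100 — OK.
[4] Q * U = -8 * 0 = 0, not -1 — violated.
[5] P = 11 ≠ 10 and Q = -8 ≠ -7; both disjuncts false — violated.
[6] values 0, 14, -15 are pairwise distinct — OK.
[7] R=-15, Q=-8, V=1; 1 of them equals 1 — OK.
[8] T = 14 is in {18, 14, 10} — OK.
[9] P + T + U = 11 + 14 + 0 = 25 — OK.
[10] V - U = 1 - 0 = 1 — OK.
[11] |-15 - 14| = 29; 29 ≤ 29 — OK.
[12] |11 - (-8)| = 19; 19 > 17, exceeds bound 17 — violated.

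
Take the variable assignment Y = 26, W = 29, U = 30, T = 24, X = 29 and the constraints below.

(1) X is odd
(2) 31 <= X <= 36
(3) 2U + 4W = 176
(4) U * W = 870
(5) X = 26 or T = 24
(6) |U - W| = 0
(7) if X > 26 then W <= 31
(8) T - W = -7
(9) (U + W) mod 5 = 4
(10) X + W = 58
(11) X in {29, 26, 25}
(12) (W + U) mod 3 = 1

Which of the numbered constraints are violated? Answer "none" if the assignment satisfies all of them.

No — constraints 2, 6, 8, and 12 are not satisfied.

(1) X = 29 is odd — OK.
(2) X = 29 is outside [31, 36] — violated.
(3) 2U + 4W = 2(30) + 4(29) = 176 — OK.
(4) U * W = 30 * 29 = 870 — OK.
(5) X = 29 ≠ 26, but T = 24 = 24 (second disjunct) — OK.
(6) |30 - 29| = 1, not 0 — violated.
(7) X = 29 > 26, so we need W ≤ 31; W = 29 ≤ 31 — OK.
(8) T - W = 24 - 29 = -5, not -7 — violated.
(9) U + W = 59; 59 mod 5 = 4 — OK.
(10) X + W = 29 + 29 = 58 — OK.
(11) X = 29 is in {29, 26, 25} — OK.
(12) W + U = 59; 59 mod 3 = 2, not 1 — violated.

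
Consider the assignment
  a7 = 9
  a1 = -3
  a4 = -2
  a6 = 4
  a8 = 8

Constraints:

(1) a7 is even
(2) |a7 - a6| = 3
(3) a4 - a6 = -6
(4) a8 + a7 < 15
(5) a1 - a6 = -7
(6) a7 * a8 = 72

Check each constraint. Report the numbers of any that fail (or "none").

(1) a7 = 9 is odd  FAIL
(2) |9 - 4| = 5, not 3  FAIL
(3) a4 - a6 = -2 - 4 = -6  OK
(4) a8 + a7 = 8 + 9 = 17; 17 ≥ 15, bound 15 not met  FAIL
(5) a1 - a6 = -3 - 4 = -7  OK
(6) a7 * a8 = 9 * 8 = 72  OK

Constraints 1, 2, and 4 are violated.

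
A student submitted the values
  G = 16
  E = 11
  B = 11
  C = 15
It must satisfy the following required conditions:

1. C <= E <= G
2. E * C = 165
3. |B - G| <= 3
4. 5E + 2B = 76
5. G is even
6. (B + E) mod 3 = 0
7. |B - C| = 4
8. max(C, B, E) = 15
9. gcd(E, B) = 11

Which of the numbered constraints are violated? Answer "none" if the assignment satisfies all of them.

The assignment fails constraints 1, 3, 4, and 6.

1. values 15, 11, 16; C = 15 is not <= E = 11 — violated.
2. E * C = 11 * 15 = 165 — OK.
3. |11 - 16| = 5; 5 > 3, exceeds bound 3 — violated.
4. 5E + 2B = 5(11) + 2(11) = 77, not 76 — violated.
5. G = 16 is even — OK.
6. B + E = 22; 22 mod 3 = 1, not 0 — violated.
7. |11 - 15| = 4 — OK.
8. max(15, 11, 11) = 15 — OK.
9. gcd(11, 11) = 11 — OK.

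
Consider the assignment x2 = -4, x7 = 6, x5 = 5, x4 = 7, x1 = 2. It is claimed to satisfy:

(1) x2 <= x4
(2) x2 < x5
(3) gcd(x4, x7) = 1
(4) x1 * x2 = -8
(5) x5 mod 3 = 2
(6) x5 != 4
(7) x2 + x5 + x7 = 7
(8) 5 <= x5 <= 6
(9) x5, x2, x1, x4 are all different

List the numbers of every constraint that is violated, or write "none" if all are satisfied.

None — every constraint holds.

(1) x2 = -4, x4 = 7; -4 ≤ 7  OK
(2) x2 = -4, x5 = 5; -4 < 5  OK
(3) gcd(7, 6) = 1  OK
(4) x1 * x2 = 2 * (-4) = -8  OK
(5) 5 mod 3 = 2  OK
(6) x5 = 5, and 5 ≠ 4  OK
(7) x2 + x5 + x7 = -4 + 5 + 6 = 7  OK
(8) x5 = 5 lies in [5, 6]  OK
(9) values 5, -4, 2, 7 are pairwise distinct  OK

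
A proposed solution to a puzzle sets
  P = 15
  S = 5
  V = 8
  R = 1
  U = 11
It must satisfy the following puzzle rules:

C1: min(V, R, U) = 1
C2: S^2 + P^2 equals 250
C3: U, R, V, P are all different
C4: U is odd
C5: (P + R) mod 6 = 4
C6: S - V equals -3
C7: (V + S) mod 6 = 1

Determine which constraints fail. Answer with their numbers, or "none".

All constraints are satisfied.

C1: min(8, 1, 11) = 1  yes
C2: S^2 + P^2 = 5^2 + 15^2 = 25 + 225 = 250  yes
C3: values 11, 1, 8, 15 are pairwise distinct  yes
C4: U = 11 is odd  yes
C5: P + R = 16; 16 mod 6 = 4  yes
C6: S - V = 5 - 8 = -3  yes
C7: V + S = 13; 13 mod 6 = 1  yes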